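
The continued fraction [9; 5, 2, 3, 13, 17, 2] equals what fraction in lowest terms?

163028/17751

Using pₖ = aₖpₖ₋₁ + pₖ₋₂ and qₖ = aₖqₖ₋₁ + qₖ₋₂:
  k=0: a=9, p=9, q=1
  k=1: a=5, p=46, q=5
  k=2: a=2, p=101, q=11
  k=3: a=3, p=349, q=38
  k=4: a=13, p=4638, q=505
  k=5: a=17, p=79195, q=8623
  k=6: a=2, p=163028, q=17751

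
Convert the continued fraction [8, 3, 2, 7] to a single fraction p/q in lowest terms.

431/52

Fold from the inside: start with 7/1.
  2 + 1/7 = 15/7
  3 + 7/15 = 52/15
  8 + 15/52 = 431/52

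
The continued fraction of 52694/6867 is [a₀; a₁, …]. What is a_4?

52694 = 7·6867 + 4625   →  a_0 = 7
6867 = 1·4625 + 2242   →  a_1 = 1
4625 = 2·2242 + 141   →  a_2 = 2
2242 = 15·141 + 127   →  a_3 = 15
141 = 1·127 + 14   →  a_4 = 1

1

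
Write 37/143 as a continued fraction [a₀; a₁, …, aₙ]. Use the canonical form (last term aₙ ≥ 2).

37 = 0·143 + 37
143 = 3·37 + 32
37 = 1·32 + 5
32 = 6·5 + 2
5 = 2·2 + 1
2 = 2·1 + 0  (stop)
So 37/143 = [0; 3, 1, 6, 2, 2].

[0; 3, 1, 6, 2, 2]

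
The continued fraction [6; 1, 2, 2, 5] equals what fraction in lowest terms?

255/38

Using pₖ = aₖpₖ₋₁ + pₖ₋₂ and qₖ = aₖqₖ₋₁ + qₖ₋₂:
  k=0: a=6, p=6, q=1
  k=1: a=1, p=7, q=1
  k=2: a=2, p=20, q=3
  k=3: a=2, p=47, q=7
  k=4: a=5, p=255, q=38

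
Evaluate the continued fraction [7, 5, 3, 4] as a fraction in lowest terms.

Using pₖ = aₖpₖ₋₁ + pₖ₋₂ and qₖ = aₖqₖ₋₁ + qₖ₋₂:
  k=0: a=7, p=7, q=1
  k=1: a=5, p=36, q=5
  k=2: a=3, p=115, q=16
  k=3: a=4, p=496, q=69

496/69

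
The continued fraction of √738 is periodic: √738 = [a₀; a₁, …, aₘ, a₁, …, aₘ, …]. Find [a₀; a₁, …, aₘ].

a₀ = ⌊√738⌋ = 27.
With m₀=0, d₀=1 and mₖ₊₁ = dₖaₖ − mₖ, dₖ₊₁ = (n − mₖ₊₁²)/dₖ, aₖ₊₁ = ⌊(a₀+mₖ₊₁)/dₖ₊₁⌋:
  k=1: m=27, d=9, a=6
  k=2: m=27, d=1, a=54
d=1 and a=2a₀=54 at k=2, so the next step gives (m, d) = (27, 9) again — its k=1 value — and the period has length 2.

[27; 6, 54]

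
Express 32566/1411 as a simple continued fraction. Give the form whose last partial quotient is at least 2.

32566 = 23×1411 + 113
1411 = 12×113 + 55
113 = 2×55 + 3
55 = 18×3 + 1
3 = 3×1 + 0  (stop)
So 32566/1411 = [23; 12, 2, 18, 3].

[23; 12, 2, 18, 3]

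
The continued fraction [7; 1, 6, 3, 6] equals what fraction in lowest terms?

1093/139

Using pₖ = aₖpₖ₋₁ + pₖ₋₂ and qₖ = aₖqₖ₋₁ + qₖ₋₂:
  k=0: a=7, p=7, q=1
  k=1: a=1, p=8, q=1
  k=2: a=6, p=55, q=7
  k=3: a=3, p=173, q=22
  k=4: a=6, p=1093, q=139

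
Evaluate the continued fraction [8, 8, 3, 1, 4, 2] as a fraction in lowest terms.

Using pₖ = aₖpₖ₋₁ + pₖ₋₂ and qₖ = aₖqₖ₋₁ + qₖ₋₂:
  k=0: a=8, p=8, q=1
  k=1: a=8, p=65, q=8
  k=2: a=3, p=203, q=25
  k=3: a=1, p=268, q=33
  k=4: a=4, p=1275, q=157
  k=5: a=2, p=2818, q=347

2818/347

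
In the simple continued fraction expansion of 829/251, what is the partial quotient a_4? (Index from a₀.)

3

829 = 3·251 + 76   →  a_0 = 3
251 = 3·76 + 23   →  a_1 = 3
76 = 3·23 + 7   →  a_2 = 3
23 = 3·7 + 2   →  a_3 = 3
7 = 3·2 + 1   →  a_4 = 3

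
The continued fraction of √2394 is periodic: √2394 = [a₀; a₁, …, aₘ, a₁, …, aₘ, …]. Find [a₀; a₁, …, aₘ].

a₀ = ⌊√2394⌋ = 48.
With m₀=0, d₀=1 and mₖ₊₁ = dₖaₖ − mₖ, dₖ₊₁ = (n − mₖ₊₁²)/dₖ, aₖ₊₁ = ⌊(a₀+mₖ₊₁)/dₖ₊₁⌋:
  k=1: m=48, d=90, a=1
  k=2: m=42, d=7, a=12
  k=3: m=42, d=90, a=1
  k=4: m=48, d=1, a=96
d=1 and a=2a₀=96 at k=4, so the next step gives (m, d) = (48, 90) again — its k=1 value — and the period has length 4.

[48; 1, 12, 1, 96]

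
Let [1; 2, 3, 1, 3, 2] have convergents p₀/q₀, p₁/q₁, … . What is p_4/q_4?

49/34

Using pₖ = aₖpₖ₋₁ + pₖ₋₂, qₖ = aₖqₖ₋₁ + qₖ₋₂ (with p₋₁=1, p₋₂=0, q₋₁=0, q₋₂=1):
  k=0: a=1, p=1, q=1
  k=1: a=2, p=3, q=2
  k=2: a=3, p=10, q=7
  k=3: a=1, p=13, q=9
  k=4: a=3, p=49, q=34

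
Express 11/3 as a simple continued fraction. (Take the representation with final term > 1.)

11 = 3·3 + 2
3 = 1·2 + 1
2 = 2·1 + 0  (stop)
So 11/3 = [3; 1, 2].

[3; 1, 2]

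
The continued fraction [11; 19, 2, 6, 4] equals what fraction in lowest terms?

Fold from the inside: start with 4/1.
  6 + 1/4 = 25/4
  2 + 4/25 = 54/25
  19 + 25/54 = 1051/54
  11 + 54/1051 = 11615/1051

11615/1051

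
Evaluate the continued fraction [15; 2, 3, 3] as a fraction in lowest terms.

Fold from the inside: start with 3/1.
  3 + 1/3 = 10/3
  2 + 3/10 = 23/10
  15 + 10/23 = 355/23

355/23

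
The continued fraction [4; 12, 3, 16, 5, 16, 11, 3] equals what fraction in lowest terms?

Fold from the inside: start with 3/1.
  11 + 1/3 = 34/3
  16 + 3/34 = 547/34
  5 + 34/547 = 2769/547
  16 + 547/2769 = 44851/2769
  3 + 2769/44851 = 137322/44851
  12 + 44851/137322 = 1692715/137322
  4 + 137322/1692715 = 6908182/1692715

6908182/1692715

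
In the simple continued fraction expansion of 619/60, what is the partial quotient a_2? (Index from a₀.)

6

619 = 10·60 + 19   →  a_0 = 10
60 = 3·19 + 3   →  a_1 = 3
19 = 6·3 + 1   →  a_2 = 6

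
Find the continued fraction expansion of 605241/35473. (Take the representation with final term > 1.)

[17; 16, 8, 17, 16]

605241 = 17*35473 + 2200
35473 = 16*2200 + 273
2200 = 8*273 + 16
273 = 17*16 + 1
16 = 16*1 + 0  (stop)
So 605241/35473 = [17; 16, 8, 17, 16].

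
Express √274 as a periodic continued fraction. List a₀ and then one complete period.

a₀ = ⌊√274⌋ = 16.
With m₀=0, d₀=1 and mₖ₊₁ = dₖaₖ − mₖ, dₖ₊₁ = (n − mₖ₊₁²)/dₖ, aₖ₊₁ = ⌊(a₀+mₖ₊₁)/dₖ₊₁⌋:
  k=1: m=16, d=18, a=1
  k=2: m=2, d=15, a=1
  k=3: m=13, d=7, a=4
  k=4: m=15, d=7, a=4
  k=5: m=13, d=15, a=1
  k=6: m=2, d=18, a=1
  k=7: m=16, d=1, a=32
d=1 and a=2a₀=32 at k=7, so the next step gives (m, d) = (16, 18) again — its k=1 value — and the period has length 7.

[16; 1, 1, 4, 4, 1, 1, 32]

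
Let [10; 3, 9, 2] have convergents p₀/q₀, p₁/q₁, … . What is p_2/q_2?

289/28

Using pₖ = aₖpₖ₋₁ + pₖ₋₂, qₖ = aₖqₖ₋₁ + qₖ₋₂ (with p₋₁=1, p₋₂=0, q₋₁=0, q₋₂=1):
  k=0: a=10, p=10, q=1
  k=1: a=3, p=31, q=3
  k=2: a=9, p=289, q=28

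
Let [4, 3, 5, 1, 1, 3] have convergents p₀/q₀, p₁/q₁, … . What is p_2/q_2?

69/16

Using pₖ = aₖpₖ₋₁ + pₖ₋₂, qₖ = aₖqₖ₋₁ + qₖ₋₂ (with p₋₁=1, p₋₂=0, q₋₁=0, q₋₂=1):
  k=0: a=4, p=4, q=1
  k=1: a=3, p=13, q=3
  k=2: a=5, p=69, q=16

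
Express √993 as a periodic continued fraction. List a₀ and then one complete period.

[31; 1, 1, 20, 1, 1, 62]

a₀ = ⌊√993⌋ = 31.
With m₀=0, d₀=1 and mₖ₊₁ = dₖaₖ − mₖ, dₖ₊₁ = (n − mₖ₊₁²)/dₖ, aₖ₊₁ = ⌊(a₀+mₖ₊₁)/dₖ₊₁⌋:
  k=1: m=31, d=32, a=1
  k=2: m=1, d=31, a=1
  k=3: m=30, d=3, a=20
  k=4: m=30, d=31, a=1
  k=5: m=1, d=32, a=1
  k=6: m=31, d=1, a=62
d=1 and a=2a₀=62 at k=6, so the next step gives (m, d) = (31, 32) again — its k=1 value — and the period has length 6.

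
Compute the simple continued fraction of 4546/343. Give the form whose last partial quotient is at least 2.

4546 = 13*343 + 87
343 = 3*87 + 82
87 = 1*82 + 5
82 = 16*5 + 2
5 = 2*2 + 1
2 = 2*1 + 0  (stop)
So 4546/343 = [13; 3, 1, 16, 2, 2].

[13; 3, 1, 16, 2, 2]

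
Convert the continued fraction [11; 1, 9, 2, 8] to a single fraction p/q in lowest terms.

Fold from the inside: start with 8/1.
  2 + 1/8 = 17/8
  9 + 8/17 = 161/17
  1 + 17/161 = 178/161
  11 + 161/178 = 2119/178

2119/178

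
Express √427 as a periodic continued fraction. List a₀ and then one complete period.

a₀ = ⌊√427⌋ = 20.
With m₀=0, d₀=1 and mₖ₊₁ = dₖaₖ − mₖ, dₖ₊₁ = (n − mₖ₊₁²)/dₖ, aₖ₊₁ = ⌊(a₀+mₖ₊₁)/dₖ₊₁⌋:
  k=1: m=20, d=27, a=1
  k=2: m=7, d=14, a=1
  k=3: m=7, d=27, a=1
  k=4: m=20, d=1, a=40
d=1 and a=2a₀=40 at k=4, so the next step gives (m, d) = (20, 27) again — its k=1 value — and the period has length 4.

[20; 1, 1, 1, 40]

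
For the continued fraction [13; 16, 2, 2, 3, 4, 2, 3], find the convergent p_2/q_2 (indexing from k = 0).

431/33

Using pₖ = aₖpₖ₋₁ + pₖ₋₂, qₖ = aₖqₖ₋₁ + qₖ₋₂ (with p₋₁=1, p₋₂=0, q₋₁=0, q₋₂=1):
  k=0: a=13, p=13, q=1
  k=1: a=16, p=209, q=16
  k=2: a=2, p=431, q=33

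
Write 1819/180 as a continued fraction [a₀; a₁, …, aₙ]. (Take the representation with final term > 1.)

1819 = 10*180 + 19
180 = 9*19 + 9
19 = 2*9 + 1
9 = 9*1 + 0  (stop)
So 1819/180 = [10; 9, 2, 9].

[10; 9, 2, 9]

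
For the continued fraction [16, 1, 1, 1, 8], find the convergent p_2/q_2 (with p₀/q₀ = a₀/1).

33/2

Using pₖ = aₖpₖ₋₁ + pₖ₋₂, qₖ = aₖqₖ₋₁ + qₖ₋₂ (with p₋₁=1, p₋₂=0, q₋₁=0, q₋₂=1):
  k=0: a=16, p=16, q=1
  k=1: a=1, p=17, q=1
  k=2: a=1, p=33, q=2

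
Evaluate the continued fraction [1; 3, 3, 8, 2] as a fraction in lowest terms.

229/176

Fold from the inside: start with 2/1.
  8 + 1/2 = 17/2
  3 + 2/17 = 53/17
  3 + 17/53 = 176/53
  1 + 53/176 = 229/176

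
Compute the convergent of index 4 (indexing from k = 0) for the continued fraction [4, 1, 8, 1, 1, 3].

Using pₖ = aₖpₖ₋₁ + pₖ₋₂, qₖ = aₖqₖ₋₁ + qₖ₋₂ (with p₋₁=1, p₋₂=0, q₋₁=0, q₋₂=1):
  k=0: a=4, p=4, q=1
  k=1: a=1, p=5, q=1
  k=2: a=8, p=44, q=9
  k=3: a=1, p=49, q=10
  k=4: a=1, p=93, q=19

93/19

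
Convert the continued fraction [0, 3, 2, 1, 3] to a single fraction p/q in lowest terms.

Fold from the inside: start with 3/1.
  1 + 1/3 = 4/3
  2 + 3/4 = 11/4
  3 + 4/11 = 37/11
  0 + 11/37 = 11/37

11/37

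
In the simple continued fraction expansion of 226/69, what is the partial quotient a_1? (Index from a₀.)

3

226 = 3·69 + 19   →  a_0 = 3
69 = 3·19 + 12   →  a_1 = 3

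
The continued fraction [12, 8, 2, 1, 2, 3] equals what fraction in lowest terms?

Using pₖ = aₖpₖ₋₁ + pₖ₋₂ and qₖ = aₖqₖ₋₁ + qₖ₋₂:
  k=0: a=12, p=12, q=1
  k=1: a=8, p=97, q=8
  k=2: a=2, p=206, q=17
  k=3: a=1, p=303, q=25
  k=4: a=2, p=812, q=67
  k=5: a=3, p=2739, q=226

2739/226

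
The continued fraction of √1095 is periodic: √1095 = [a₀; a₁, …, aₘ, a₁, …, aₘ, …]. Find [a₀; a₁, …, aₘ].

[33; 11, 66]

a₀ = ⌊√1095⌋ = 33.
With m₀=0, d₀=1 and mₖ₊₁ = dₖaₖ − mₖ, dₖ₊₁ = (n − mₖ₊₁²)/dₖ, aₖ₊₁ = ⌊(a₀+mₖ₊₁)/dₖ₊₁⌋:
  k=1: m=33, d=6, a=11
  k=2: m=33, d=1, a=66
d=1 and a=2a₀=66 at k=2, so the next step gives (m, d) = (33, 6) again — its k=1 value — and the period has length 2.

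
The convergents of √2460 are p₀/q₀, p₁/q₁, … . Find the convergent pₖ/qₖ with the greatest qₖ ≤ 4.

√2460 = [49; 1, 1, 2, 24, 2, 1, 1, 98, …] (period length 8).
Convergents:
  p_0/q_0 = 49/1
  p_1/q_1 = 50/1
  p_2/q_2 = 99/2
  p_3/q_3 = 248/5
q_2 = 2 ≤ 4 < 5 = q_3, so the answer is 99/2.

99/2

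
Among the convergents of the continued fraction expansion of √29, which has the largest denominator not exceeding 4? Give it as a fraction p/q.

16/3

√29 = [5; 2, 1, 1, 2, 10, …] (period length 5).
Convergents:
  p_0/q_0 = 5/1
  p_1/q_1 = 11/2
  p_2/q_2 = 16/3
  p_3/q_3 = 27/5
q_2 = 3 ≤ 4 < 5 = q_3, so the answer is 16/3.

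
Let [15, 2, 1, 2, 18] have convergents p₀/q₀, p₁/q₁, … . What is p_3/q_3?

Using pₖ = aₖpₖ₋₁ + pₖ₋₂, qₖ = aₖqₖ₋₁ + qₖ₋₂ (with p₋₁=1, p₋₂=0, q₋₁=0, q₋₂=1):
  k=0: a=15, p=15, q=1
  k=1: a=2, p=31, q=2
  k=2: a=1, p=46, q=3
  k=3: a=2, p=123, q=8

123/8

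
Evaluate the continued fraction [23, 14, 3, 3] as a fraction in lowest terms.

Fold from the inside: start with 3/1.
  3 + 1/3 = 10/3
  14 + 3/10 = 143/10
  23 + 10/143 = 3299/143

3299/143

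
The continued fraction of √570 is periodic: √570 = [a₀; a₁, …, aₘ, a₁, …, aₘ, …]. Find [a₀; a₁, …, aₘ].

[23; 1, 6, 1, 46]

a₀ = ⌊√570⌋ = 23.
With m₀=0, d₀=1 and mₖ₊₁ = dₖaₖ − mₖ, dₖ₊₁ = (n − mₖ₊₁²)/dₖ, aₖ₊₁ = ⌊(a₀+mₖ₊₁)/dₖ₊₁⌋:
  k=1: m=23, d=41, a=1
  k=2: m=18, d=6, a=6
  k=3: m=18, d=41, a=1
  k=4: m=23, d=1, a=46
d=1 and a=2a₀=46 at k=4, so the next step gives (m, d) = (23, 41) again — its k=1 value — and the period has length 4.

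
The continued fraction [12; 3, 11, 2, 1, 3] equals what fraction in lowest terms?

4757/386

Fold from the inside: start with 3/1.
  1 + 1/3 = 4/3
  2 + 3/4 = 11/4
  11 + 4/11 = 125/11
  3 + 11/125 = 386/125
  12 + 125/386 = 4757/386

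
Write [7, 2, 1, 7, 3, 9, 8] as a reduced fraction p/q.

Using pₖ = aₖpₖ₋₁ + pₖ₋₂ and qₖ = aₖqₖ₋₁ + qₖ₋₂:
  k=0: a=7, p=7, q=1
  k=1: a=2, p=15, q=2
  k=2: a=1, p=22, q=3
  k=3: a=7, p=169, q=23
  k=4: a=3, p=529, q=72
  k=5: a=9, p=4930, q=671
  k=6: a=8, p=39969, q=5440

39969/5440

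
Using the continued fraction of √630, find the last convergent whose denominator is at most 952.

√630 = [25; 10, 50, …] (period length 2).
Convergents:
  p_0/q_0 = 25/1
  p_1/q_1 = 251/10
  p_2/q_2 = 12575/501
  p_3/q_3 = 126001/5020
q_2 = 501 ≤ 952 < 5020 = q_3, so the answer is 12575/501.

12575/501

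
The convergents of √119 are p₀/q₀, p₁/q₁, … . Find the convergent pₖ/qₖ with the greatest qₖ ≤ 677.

√119 = [10; 1, 9, 1, 20, …] (period length 4).
Convergents:
  p_0/q_0 = 10/1
  p_1/q_1 = 11/1
  p_2/q_2 = 109/10
  p_3/q_3 = 120/11
  p_4/q_4 = 2509/230
  p_5/q_5 = 2629/241
  p_6/q_6 = 26170/2399
q_5 = 241 ≤ 677 < 2399 = q_6, so the answer is 2629/241.

2629/241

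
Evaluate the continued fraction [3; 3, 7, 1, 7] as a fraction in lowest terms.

654/197

Using pₖ = aₖpₖ₋₁ + pₖ₋₂ and qₖ = aₖqₖ₋₁ + qₖ₋₂:
  k=0: a=3, p=3, q=1
  k=1: a=3, p=10, q=3
  k=2: a=7, p=73, q=22
  k=3: a=1, p=83, q=25
  k=4: a=7, p=654, q=197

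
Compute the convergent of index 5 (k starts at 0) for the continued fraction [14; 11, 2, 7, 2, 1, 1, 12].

Using pₖ = aₖpₖ₋₁ + pₖ₋₂, qₖ = aₖqₖ₋₁ + qₖ₋₂ (with p₋₁=1, p₋₂=0, q₋₁=0, q₋₂=1):
  k=0: a=14, p=14, q=1
  k=1: a=11, p=155, q=11
  k=2: a=2, p=324, q=23
  k=3: a=7, p=2423, q=172
  k=4: a=2, p=5170, q=367
  k=5: a=1, p=7593, q=539

7593/539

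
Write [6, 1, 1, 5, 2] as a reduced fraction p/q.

157/24

Fold from the inside: start with 2/1.
  5 + 1/2 = 11/2
  1 + 2/11 = 13/11
  1 + 11/13 = 24/13
  6 + 13/24 = 157/24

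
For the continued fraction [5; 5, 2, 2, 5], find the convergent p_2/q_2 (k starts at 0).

57/11

Using pₖ = aₖpₖ₋₁ + pₖ₋₂, qₖ = aₖqₖ₋₁ + qₖ₋₂ (with p₋₁=1, p₋₂=0, q₋₁=0, q₋₂=1):
  k=0: a=5, p=5, q=1
  k=1: a=5, p=26, q=5
  k=2: a=2, p=57, q=11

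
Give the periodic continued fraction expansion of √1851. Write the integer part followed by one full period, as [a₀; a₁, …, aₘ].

a₀ = ⌊√1851⌋ = 43.
With m₀=0, d₀=1 and mₖ₊₁ = dₖaₖ − mₖ, dₖ₊₁ = (n − mₖ₊₁²)/dₖ, aₖ₊₁ = ⌊(a₀+mₖ₊₁)/dₖ₊₁⌋:
  k=1: m=43, d=2, a=43
  k=2: m=43, d=1, a=86
d=1 and a=2a₀=86 at k=2, so the next step gives (m, d) = (43, 2) again — its k=1 value — and the period has length 2.

[43; 43, 86]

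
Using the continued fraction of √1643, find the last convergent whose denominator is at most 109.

√1643 = [40; 1, 1, 6, 1, 6, 1, 1, 80, …] (period length 8).
Convergents:
  p_0/q_0 = 40/1
  p_1/q_1 = 41/1
  p_2/q_2 = 81/2
  p_3/q_3 = 527/13
  p_4/q_4 = 608/15
  p_5/q_5 = 4175/103
  p_6/q_6 = 4783/118
q_5 = 103 ≤ 109 < 118 = q_6, so the answer is 4175/103.

4175/103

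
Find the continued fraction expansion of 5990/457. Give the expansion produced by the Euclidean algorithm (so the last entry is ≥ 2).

[13; 9, 3, 16]

5990 = 13·457 + 49
457 = 9·49 + 16
49 = 3·16 + 1
16 = 16·1 + 0  (stop)
So 5990/457 = [13; 9, 3, 16].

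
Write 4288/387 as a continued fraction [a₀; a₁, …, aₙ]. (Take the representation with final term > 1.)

4288 = 11×387 + 31
387 = 12×31 + 15
31 = 2×15 + 1
15 = 15×1 + 0  (stop)
So 4288/387 = [11; 12, 2, 15].

[11; 12, 2, 15]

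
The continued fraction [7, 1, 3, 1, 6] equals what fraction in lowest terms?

Fold from the inside: start with 6/1.
  1 + 1/6 = 7/6
  3 + 6/7 = 27/7
  1 + 7/27 = 34/27
  7 + 27/34 = 265/34

265/34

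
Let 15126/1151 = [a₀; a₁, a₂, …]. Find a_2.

16

15126 = 13·1151 + 163   →  a_0 = 13
1151 = 7·163 + 10   →  a_1 = 7
163 = 16·10 + 3   →  a_2 = 16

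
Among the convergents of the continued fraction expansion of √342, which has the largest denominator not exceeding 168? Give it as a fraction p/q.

2737/148

√342 = [18; 2, 36, …] (period length 2).
Convergents:
  p_0/q_0 = 18/1
  p_1/q_1 = 37/2
  p_2/q_2 = 1350/73
  p_3/q_3 = 2737/148
  p_4/q_4 = 99882/5401
q_3 = 148 ≤ 168 < 5401 = q_4, so the answer is 2737/148.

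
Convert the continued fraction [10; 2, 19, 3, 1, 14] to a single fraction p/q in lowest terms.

Fold from the inside: start with 14/1.
  1 + 1/14 = 15/14
  3 + 14/15 = 59/15
  19 + 15/59 = 1136/59
  2 + 59/1136 = 2331/1136
  10 + 1136/2331 = 24446/2331

24446/2331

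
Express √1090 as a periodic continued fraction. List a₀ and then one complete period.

a₀ = ⌊√1090⌋ = 33.
With m₀=0, d₀=1 and mₖ₊₁ = dₖaₖ − mₖ, dₖ₊₁ = (n − mₖ₊₁²)/dₖ, aₖ₊₁ = ⌊(a₀+mₖ₊₁)/dₖ₊₁⌋:
  k=1: m=33, d=1, a=66
d=1 and a=2a₀=66 at k=1, so the next step gives (m, d) = (33, 1) again — its k=1 value — and the period has length 1.

[33; 66]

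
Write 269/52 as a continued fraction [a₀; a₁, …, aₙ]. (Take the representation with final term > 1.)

269 = 5×52 + 9
52 = 5×9 + 7
9 = 1×7 + 2
7 = 3×2 + 1
2 = 2×1 + 0  (stop)
So 269/52 = [5; 5, 1, 3, 2].

[5; 5, 1, 3, 2]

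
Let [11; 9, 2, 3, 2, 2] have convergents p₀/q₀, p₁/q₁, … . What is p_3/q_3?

733/66

Using pₖ = aₖpₖ₋₁ + pₖ₋₂, qₖ = aₖqₖ₋₁ + qₖ₋₂ (with p₋₁=1, p₋₂=0, q₋₁=0, q₋₂=1):
  k=0: a=11, p=11, q=1
  k=1: a=9, p=100, q=9
  k=2: a=2, p=211, q=19
  k=3: a=3, p=733, q=66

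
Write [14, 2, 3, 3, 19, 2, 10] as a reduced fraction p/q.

Fold from the inside: start with 10/1.
  2 + 1/10 = 21/10
  19 + 10/21 = 409/21
  3 + 21/409 = 1248/409
  3 + 409/1248 = 4153/1248
  2 + 1248/4153 = 9554/4153
  14 + 4153/9554 = 137909/9554

137909/9554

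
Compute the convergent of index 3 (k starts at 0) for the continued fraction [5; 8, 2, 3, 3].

Using pₖ = aₖpₖ₋₁ + pₖ₋₂, qₖ = aₖqₖ₋₁ + qₖ₋₂ (with p₋₁=1, p₋₂=0, q₋₁=0, q₋₂=1):
  k=0: a=5, p=5, q=1
  k=1: a=8, p=41, q=8
  k=2: a=2, p=87, q=17
  k=3: a=3, p=302, q=59

302/59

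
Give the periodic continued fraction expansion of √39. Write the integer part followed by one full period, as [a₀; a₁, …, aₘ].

a₀ = ⌊√39⌋ = 6.

[6; 4, 12]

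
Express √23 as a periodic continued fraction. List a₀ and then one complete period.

a₀ = ⌊√23⌋ = 4.
With m₀=0, d₀=1 and mₖ₊₁ = dₖaₖ − mₖ, dₖ₊₁ = (n − mₖ₊₁²)/dₖ, aₖ₊₁ = ⌊(a₀+mₖ₊₁)/dₖ₊₁⌋:
  k=1: m=4, d=7, a=1
  k=2: m=3, d=2, a=3
  k=3: m=3, d=7, a=1
  k=4: m=4, d=1, a=8
d=1 and a=2a₀=8 at k=4, so the next step gives (m, d) = (4, 7) again — its k=1 value — and the period has length 4.

[4; 1, 3, 1, 8]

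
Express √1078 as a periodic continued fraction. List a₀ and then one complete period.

a₀ = ⌊√1078⌋ = 32.

[32; 1, 4, 1, 64]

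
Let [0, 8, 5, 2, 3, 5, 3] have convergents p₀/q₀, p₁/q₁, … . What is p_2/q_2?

Using pₖ = aₖpₖ₋₁ + pₖ₋₂, qₖ = aₖqₖ₋₁ + qₖ₋₂ (with p₋₁=1, p₋₂=0, q₋₁=0, q₋₂=1):
  k=0: a=0, p=0, q=1
  k=1: a=8, p=1, q=8
  k=2: a=5, p=5, q=41

5/41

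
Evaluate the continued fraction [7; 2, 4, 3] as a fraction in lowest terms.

Using pₖ = aₖpₖ₋₁ + pₖ₋₂ and qₖ = aₖqₖ₋₁ + qₖ₋₂:
  k=0: a=7, p=7, q=1
  k=1: a=2, p=15, q=2
  k=2: a=4, p=67, q=9
  k=3: a=3, p=216, q=29

216/29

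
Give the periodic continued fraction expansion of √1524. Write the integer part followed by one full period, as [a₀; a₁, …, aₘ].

[39; 26, 78]

a₀ = ⌊√1524⌋ = 39.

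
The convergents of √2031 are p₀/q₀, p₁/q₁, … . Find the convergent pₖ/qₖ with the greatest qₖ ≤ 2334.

√2031 = [45; 15, 90, …] (period length 2).
Convergents:
  p_0/q_0 = 45/1
  p_1/q_1 = 676/15
  p_2/q_2 = 60885/1351
  p_3/q_3 = 913951/20280
q_2 = 1351 ≤ 2334 < 20280 = q_3, so the answer is 60885/1351.

60885/1351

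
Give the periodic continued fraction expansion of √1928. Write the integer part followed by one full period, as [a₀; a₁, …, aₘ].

[43; 1, 9, 1, 86]

a₀ = ⌊√1928⌋ = 43.
With m₀=0, d₀=1 and mₖ₊₁ = dₖaₖ − mₖ, dₖ₊₁ = (n − mₖ₊₁²)/dₖ, aₖ₊₁ = ⌊(a₀+mₖ₊₁)/dₖ₊₁⌋:
  k=1: m=43, d=79, a=1
  k=2: m=36, d=8, a=9
  k=3: m=36, d=79, a=1
  k=4: m=43, d=1, a=86
d=1 and a=2a₀=86 at k=4, so the next step gives (m, d) = (43, 79) again — its k=1 value — and the period has length 4.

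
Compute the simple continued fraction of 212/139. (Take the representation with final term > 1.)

[1; 1, 1, 9, 2, 3]

212 = 1×139 + 73
139 = 1×73 + 66
73 = 1×66 + 7
66 = 9×7 + 3
7 = 2×3 + 1
3 = 3×1 + 0  (stop)
So 212/139 = [1; 1, 1, 9, 2, 3].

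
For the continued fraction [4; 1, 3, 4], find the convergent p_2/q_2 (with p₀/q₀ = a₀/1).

Using pₖ = aₖpₖ₋₁ + pₖ₋₂, qₖ = aₖqₖ₋₁ + qₖ₋₂ (with p₋₁=1, p₋₂=0, q₋₁=0, q₋₂=1):
  k=0: a=4, p=4, q=1
  k=1: a=1, p=5, q=1
  k=2: a=3, p=19, q=4

19/4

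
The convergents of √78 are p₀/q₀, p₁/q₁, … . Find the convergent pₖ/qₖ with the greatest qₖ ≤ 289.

√78 = [8; 1, 4, 1, 16, …] (period length 4).
Convergents:
  p_0/q_0 = 8/1
  p_1/q_1 = 9/1
  p_2/q_2 = 44/5
  p_3/q_3 = 53/6
  p_4/q_4 = 892/101
  p_5/q_5 = 945/107
  p_6/q_6 = 4672/529
q_5 = 107 ≤ 289 < 529 = q_6, so the answer is 945/107.

945/107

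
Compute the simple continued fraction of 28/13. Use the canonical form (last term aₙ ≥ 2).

28 = 2·13 + 2
13 = 6·2 + 1
2 = 2·1 + 0  (stop)
So 28/13 = [2; 6, 2].

[2; 6, 2]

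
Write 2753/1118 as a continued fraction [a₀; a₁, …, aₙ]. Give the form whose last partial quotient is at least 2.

2753 = 2×1118 + 517
1118 = 2×517 + 84
517 = 6×84 + 13
84 = 6×13 + 6
13 = 2×6 + 1
6 = 6×1 + 0  (stop)
So 2753/1118 = [2; 2, 6, 6, 2, 6].

[2; 2, 6, 6, 2, 6]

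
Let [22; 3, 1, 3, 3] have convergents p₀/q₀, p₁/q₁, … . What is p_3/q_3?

334/15

Using pₖ = aₖpₖ₋₁ + pₖ₋₂, qₖ = aₖqₖ₋₁ + qₖ₋₂ (with p₋₁=1, p₋₂=0, q₋₁=0, q₋₂=1):
  k=0: a=22, p=22, q=1
  k=1: a=3, p=67, q=3
  k=2: a=1, p=89, q=4
  k=3: a=3, p=334, q=15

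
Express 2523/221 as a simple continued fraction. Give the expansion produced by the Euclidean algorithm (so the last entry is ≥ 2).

[11; 2, 2, 2, 18]

2523 = 11*221 + 92
221 = 2*92 + 37
92 = 2*37 + 18
37 = 2*18 + 1
18 = 18*1 + 0  (stop)
So 2523/221 = [11; 2, 2, 2, 18].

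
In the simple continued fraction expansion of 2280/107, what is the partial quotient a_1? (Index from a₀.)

3

2280 = 21·107 + 33   →  a_0 = 21
107 = 3·33 + 8   →  a_1 = 3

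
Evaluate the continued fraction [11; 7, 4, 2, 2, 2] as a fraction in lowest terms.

Using pₖ = aₖpₖ₋₁ + pₖ₋₂ and qₖ = aₖqₖ₋₁ + qₖ₋₂:
  k=0: a=11, p=11, q=1
  k=1: a=7, p=78, q=7
  k=2: a=4, p=323, q=29
  k=3: a=2, p=724, q=65
  k=4: a=2, p=1771, q=159
  k=5: a=2, p=4266, q=383

4266/383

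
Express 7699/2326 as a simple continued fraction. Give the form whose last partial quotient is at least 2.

7699 = 3·2326 + 721
2326 = 3·721 + 163
721 = 4·163 + 69
163 = 2·69 + 25
69 = 2·25 + 19
25 = 1·19 + 6
19 = 3·6 + 1
6 = 6·1 + 0  (stop)
So 7699/2326 = [3; 3, 4, 2, 2, 1, 3, 6].

[3; 3, 4, 2, 2, 1, 3, 6]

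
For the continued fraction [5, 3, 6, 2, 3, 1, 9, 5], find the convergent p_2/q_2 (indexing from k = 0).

Using pₖ = aₖpₖ₋₁ + pₖ₋₂, qₖ = aₖqₖ₋₁ + qₖ₋₂ (with p₋₁=1, p₋₂=0, q₋₁=0, q₋₂=1):
  k=0: a=5, p=5, q=1
  k=1: a=3, p=16, q=3
  k=2: a=6, p=101, q=19

101/19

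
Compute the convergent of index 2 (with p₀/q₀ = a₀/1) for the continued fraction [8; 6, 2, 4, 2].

Using pₖ = aₖpₖ₋₁ + pₖ₋₂, qₖ = aₖqₖ₋₁ + qₖ₋₂ (with p₋₁=1, p₋₂=0, q₋₁=0, q₋₂=1):
  k=0: a=8, p=8, q=1
  k=1: a=6, p=49, q=6
  k=2: a=2, p=106, q=13

106/13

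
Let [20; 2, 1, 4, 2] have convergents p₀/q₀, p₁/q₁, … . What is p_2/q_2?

61/3

Using pₖ = aₖpₖ₋₁ + pₖ₋₂, qₖ = aₖqₖ₋₁ + qₖ₋₂ (with p₋₁=1, p₋₂=0, q₋₁=0, q₋₂=1):
  k=0: a=20, p=20, q=1
  k=1: a=2, p=41, q=2
  k=2: a=1, p=61, q=3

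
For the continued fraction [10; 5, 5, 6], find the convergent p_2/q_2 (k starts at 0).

265/26

Using pₖ = aₖpₖ₋₁ + pₖ₋₂, qₖ = aₖqₖ₋₁ + qₖ₋₂ (with p₋₁=1, p₋₂=0, q₋₁=0, q₋₂=1):
  k=0: a=10, p=10, q=1
  k=1: a=5, p=51, q=5
  k=2: a=5, p=265, q=26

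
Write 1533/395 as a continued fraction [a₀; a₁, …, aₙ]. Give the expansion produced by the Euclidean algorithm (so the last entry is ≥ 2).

[3; 1, 7, 2, 2, 9]

1533 = 3×395 + 348
395 = 1×348 + 47
348 = 7×47 + 19
47 = 2×19 + 9
19 = 2×9 + 1
9 = 9×1 + 0  (stop)
So 1533/395 = [3; 1, 7, 2, 2, 9].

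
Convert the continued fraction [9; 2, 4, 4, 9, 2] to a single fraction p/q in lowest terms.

6991/740

Fold from the inside: start with 2/1.
  9 + 1/2 = 19/2
  4 + 2/19 = 78/19
  4 + 19/78 = 331/78
  2 + 78/331 = 740/331
  9 + 331/740 = 6991/740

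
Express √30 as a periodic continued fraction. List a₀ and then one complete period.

a₀ = ⌊√30⌋ = 5.
With m₀=0, d₀=1 and mₖ₊₁ = dₖaₖ − mₖ, dₖ₊₁ = (n − mₖ₊₁²)/dₖ, aₖ₊₁ = ⌊(a₀+mₖ₊₁)/dₖ₊₁⌋:
  k=1: m=5, d=5, a=2
  k=2: m=5, d=1, a=10
d=1 and a=2a₀=10 at k=2, so the next step gives (m, d) = (5, 5) again — its k=1 value — and the period has length 2.

[5; 2, 10]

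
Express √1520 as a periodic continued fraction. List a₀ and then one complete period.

a₀ = ⌊√1520⌋ = 38.
With m₀=0, d₀=1 and mₖ₊₁ = dₖaₖ − mₖ, dₖ₊₁ = (n − mₖ₊₁²)/dₖ, aₖ₊₁ = ⌊(a₀+mₖ₊₁)/dₖ₊₁⌋:
  k=1: m=38, d=76, a=1
  k=2: m=38, d=1, a=76
d=1 and a=2a₀=76 at k=2, so the next step gives (m, d) = (38, 76) again — its k=1 value — and the period has length 2.

[38; 1, 76]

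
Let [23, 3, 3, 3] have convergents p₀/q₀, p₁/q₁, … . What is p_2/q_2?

Using pₖ = aₖpₖ₋₁ + pₖ₋₂, qₖ = aₖqₖ₋₁ + qₖ₋₂ (with p₋₁=1, p₋₂=0, q₋₁=0, q₋₂=1):
  k=0: a=23, p=23, q=1
  k=1: a=3, p=70, q=3
  k=2: a=3, p=233, q=10

233/10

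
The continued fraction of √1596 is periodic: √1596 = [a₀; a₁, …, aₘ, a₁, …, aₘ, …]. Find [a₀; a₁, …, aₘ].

[39; 1, 18, 1, 78]

a₀ = ⌊√1596⌋ = 39.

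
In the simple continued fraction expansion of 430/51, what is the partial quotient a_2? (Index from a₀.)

430 = 8·51 + 22   →  a_0 = 8
51 = 2·22 + 7   →  a_1 = 2
22 = 3·7 + 1   →  a_2 = 3

3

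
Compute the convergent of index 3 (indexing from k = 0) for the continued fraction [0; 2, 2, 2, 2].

Using pₖ = aₖpₖ₋₁ + pₖ₋₂, qₖ = aₖqₖ₋₁ + qₖ₋₂ (with p₋₁=1, p₋₂=0, q₋₁=0, q₋₂=1):
  k=0: a=0, p=0, q=1
  k=1: a=2, p=1, q=2
  k=2: a=2, p=2, q=5
  k=3: a=2, p=5, q=12

5/12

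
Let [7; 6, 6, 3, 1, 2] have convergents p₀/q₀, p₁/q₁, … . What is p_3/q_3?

838/117

Using pₖ = aₖpₖ₋₁ + pₖ₋₂, qₖ = aₖqₖ₋₁ + qₖ₋₂ (with p₋₁=1, p₋₂=0, q₋₁=0, q₋₂=1):
  k=0: a=7, p=7, q=1
  k=1: a=6, p=43, q=6
  k=2: a=6, p=265, q=37
  k=3: a=3, p=838, q=117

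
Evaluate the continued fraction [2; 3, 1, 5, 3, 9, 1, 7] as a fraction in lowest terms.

Using pₖ = aₖpₖ₋₁ + pₖ₋₂ and qₖ = aₖqₖ₋₁ + qₖ₋₂:
  k=0: a=2, p=2, q=1
  k=1: a=3, p=7, q=3
  k=2: a=1, p=9, q=4
  k=3: a=5, p=52, q=23
  k=4: a=3, p=165, q=73
  k=5: a=9, p=1537, q=680
  k=6: a=1, p=1702, q=753
  k=7: a=7, p=13451, q=5951

13451/5951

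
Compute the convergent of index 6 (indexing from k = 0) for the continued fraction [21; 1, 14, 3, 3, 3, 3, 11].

Using pₖ = aₖpₖ₋₁ + pₖ₋₂, qₖ = aₖqₖ₋₁ + qₖ₋₂ (with p₋₁=1, p₋₂=0, q₋₁=0, q₋₂=1):
  k=0: a=21, p=21, q=1
  k=1: a=1, p=22, q=1
  k=2: a=14, p=329, q=15
  k=3: a=3, p=1009, q=46
  k=4: a=3, p=3356, q=153
  k=5: a=3, p=11077, q=505
  k=6: a=3, p=36587, q=1668

36587/1668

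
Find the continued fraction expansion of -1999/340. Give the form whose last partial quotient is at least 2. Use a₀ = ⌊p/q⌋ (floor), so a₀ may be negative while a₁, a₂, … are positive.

-1999 = -6*340 + 41
340 = 8*41 + 12
41 = 3*12 + 5
12 = 2*5 + 2
5 = 2*2 + 1
2 = 2*1 + 0  (stop)
So -1999/340 = [-6; 8, 3, 2, 2, 2].

[-6; 8, 3, 2, 2, 2]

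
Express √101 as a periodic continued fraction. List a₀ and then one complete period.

a₀ = ⌊√101⌋ = 10.
With m₀=0, d₀=1 and mₖ₊₁ = dₖaₖ − mₖ, dₖ₊₁ = (n − mₖ₊₁²)/dₖ, aₖ₊₁ = ⌊(a₀+mₖ₊₁)/dₖ₊₁⌋:
  k=1: m=10, d=1, a=20
d=1 and a=2a₀=20 at k=1, so the next step gives (m, d) = (10, 1) again — its k=1 value — and the period has length 1.

[10; 20]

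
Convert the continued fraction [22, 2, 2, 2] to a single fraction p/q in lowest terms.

Fold from the inside: start with 2/1.
  2 + 1/2 = 5/2
  2 + 2/5 = 12/5
  22 + 5/12 = 269/12

269/12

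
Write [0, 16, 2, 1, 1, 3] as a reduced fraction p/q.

18/295

Fold from the inside: start with 3/1.
  1 + 1/3 = 4/3
  1 + 3/4 = 7/4
  2 + 4/7 = 18/7
  16 + 7/18 = 295/18
  0 + 18/295 = 18/295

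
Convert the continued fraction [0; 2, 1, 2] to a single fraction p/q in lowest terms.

Using pₖ = aₖpₖ₋₁ + pₖ₋₂ and qₖ = aₖqₖ₋₁ + qₖ₋₂:
  k=0: a=0, p=0, q=1
  k=1: a=2, p=1, q=2
  k=2: a=1, p=1, q=3
  k=3: a=2, p=3, q=8

3/8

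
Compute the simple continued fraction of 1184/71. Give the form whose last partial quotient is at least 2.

1184 = 16·71 + 48
71 = 1·48 + 23
48 = 2·23 + 2
23 = 11·2 + 1
2 = 2·1 + 0  (stop)
So 1184/71 = [16; 1, 2, 11, 2].

[16; 1, 2, 11, 2]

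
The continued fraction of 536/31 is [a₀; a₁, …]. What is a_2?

2

536 = 17·31 + 9   →  a_0 = 17
31 = 3·9 + 4   →  a_1 = 3
9 = 2·4 + 1   →  a_2 = 2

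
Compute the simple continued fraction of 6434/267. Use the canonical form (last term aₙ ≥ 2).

6434 = 24*267 + 26
267 = 10*26 + 7
26 = 3*7 + 5
7 = 1*5 + 2
5 = 2*2 + 1
2 = 2*1 + 0  (stop)
So 6434/267 = [24; 10, 3, 1, 2, 2].

[24; 10, 3, 1, 2, 2]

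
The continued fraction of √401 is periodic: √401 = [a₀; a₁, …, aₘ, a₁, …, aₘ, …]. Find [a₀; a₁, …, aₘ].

a₀ = ⌊√401⌋ = 20.
With m₀=0, d₀=1 and mₖ₊₁ = dₖaₖ − mₖ, dₖ₊₁ = (n − mₖ₊₁²)/dₖ, aₖ₊₁ = ⌊(a₀+mₖ₊₁)/dₖ₊₁⌋:
  k=1: m=20, d=1, a=40
d=1 and a=2a₀=40 at k=1, so the next step gives (m, d) = (20, 1) again — its k=1 value — and the period has length 1.

[20; 40]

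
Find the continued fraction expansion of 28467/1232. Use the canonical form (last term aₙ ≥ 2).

28467 = 23×1232 + 131
1232 = 9×131 + 53
131 = 2×53 + 25
53 = 2×25 + 3
25 = 8×3 + 1
3 = 3×1 + 0  (stop)
So 28467/1232 = [23; 9, 2, 2, 8, 3].

[23; 9, 2, 2, 8, 3]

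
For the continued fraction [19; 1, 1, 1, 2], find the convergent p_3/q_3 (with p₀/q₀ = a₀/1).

Using pₖ = aₖpₖ₋₁ + pₖ₋₂, qₖ = aₖqₖ₋₁ + qₖ₋₂ (with p₋₁=1, p₋₂=0, q₋₁=0, q₋₂=1):
  k=0: a=19, p=19, q=1
  k=1: a=1, p=20, q=1
  k=2: a=1, p=39, q=2
  k=3: a=1, p=59, q=3

59/3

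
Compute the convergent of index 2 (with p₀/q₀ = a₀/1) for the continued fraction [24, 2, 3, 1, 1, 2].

171/7

Using pₖ = aₖpₖ₋₁ + pₖ₋₂, qₖ = aₖqₖ₋₁ + qₖ₋₂ (with p₋₁=1, p₋₂=0, q₋₁=0, q₋₂=1):
  k=0: a=24, p=24, q=1
  k=1: a=2, p=49, q=2
  k=2: a=3, p=171, q=7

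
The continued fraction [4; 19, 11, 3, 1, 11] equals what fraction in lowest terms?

40921/10098

Using pₖ = aₖpₖ₋₁ + pₖ₋₂ and qₖ = aₖqₖ₋₁ + qₖ₋₂:
  k=0: a=4, p=4, q=1
  k=1: a=19, p=77, q=19
  k=2: a=11, p=851, q=210
  k=3: a=3, p=2630, q=649
  k=4: a=1, p=3481, q=859
  k=5: a=11, p=40921, q=10098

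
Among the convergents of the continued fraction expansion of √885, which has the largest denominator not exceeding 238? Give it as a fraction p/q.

6991/235

√885 = [29; 1, 2, 1, 58, …] (period length 4).
Convergents:
  p_0/q_0 = 29/1
  p_1/q_1 = 30/1
  p_2/q_2 = 89/3
  p_3/q_3 = 119/4
  p_4/q_4 = 6991/235
  p_5/q_5 = 7110/239
q_4 = 235 ≤ 238 < 239 = q_5, so the answer is 6991/235.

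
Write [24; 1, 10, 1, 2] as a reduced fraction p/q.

Using pₖ = aₖpₖ₋₁ + pₖ₋₂ and qₖ = aₖqₖ₋₁ + qₖ₋₂:
  k=0: a=24, p=24, q=1
  k=1: a=1, p=25, q=1
  k=2: a=10, p=274, q=11
  k=3: a=1, p=299, q=12
  k=4: a=2, p=872, q=35

872/35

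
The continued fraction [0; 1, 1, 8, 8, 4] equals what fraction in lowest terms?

301/569

Fold from the inside: start with 4/1.
  8 + 1/4 = 33/4
  8 + 4/33 = 268/33
  1 + 33/268 = 301/268
  1 + 268/301 = 569/301
  0 + 301/569 = 301/569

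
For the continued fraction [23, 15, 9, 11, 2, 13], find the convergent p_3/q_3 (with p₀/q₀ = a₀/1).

34853/1511

Using pₖ = aₖpₖ₋₁ + pₖ₋₂, qₖ = aₖqₖ₋₁ + qₖ₋₂ (with p₋₁=1, p₋₂=0, q₋₁=0, q₋₂=1):
  k=0: a=23, p=23, q=1
  k=1: a=15, p=346, q=15
  k=2: a=9, p=3137, q=136
  k=3: a=11, p=34853, q=1511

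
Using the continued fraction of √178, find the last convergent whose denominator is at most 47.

√178 = [13; 2, 1, 12, 1, 2, 26, …] (period length 6).
Convergents:
  p_0/q_0 = 13/1
  p_1/q_1 = 27/2
  p_2/q_2 = 40/3
  p_3/q_3 = 507/38
  p_4/q_4 = 547/41
  p_5/q_5 = 1601/120
q_4 = 41 ≤ 47 < 120 = q_5, so the answer is 547/41.

547/41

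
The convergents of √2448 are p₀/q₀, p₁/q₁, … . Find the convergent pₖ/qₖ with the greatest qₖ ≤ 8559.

√2448 = [49; 2, 10, 2, 98, …] (period length 4).
Convergents:
  p_0/q_0 = 49/1
  p_1/q_1 = 99/2
  p_2/q_2 = 1039/21
  p_3/q_3 = 2177/44
  p_4/q_4 = 214385/4333
  p_5/q_5 = 430947/8710
q_4 = 4333 ≤ 8559 < 8710 = q_5, so the answer is 214385/4333.

214385/4333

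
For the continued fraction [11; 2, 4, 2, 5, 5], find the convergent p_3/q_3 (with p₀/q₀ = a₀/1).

Using pₖ = aₖpₖ₋₁ + pₖ₋₂, qₖ = aₖqₖ₋₁ + qₖ₋₂ (with p₋₁=1, p₋₂=0, q₋₁=0, q₋₂=1):
  k=0: a=11, p=11, q=1
  k=1: a=2, p=23, q=2
  k=2: a=4, p=103, q=9
  k=3: a=2, p=229, q=20

229/20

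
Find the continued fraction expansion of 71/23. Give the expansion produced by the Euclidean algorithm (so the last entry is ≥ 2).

[3; 11, 2]

71 = 3·23 + 2
23 = 11·2 + 1
2 = 2·1 + 0  (stop)
So 71/23 = [3; 11, 2].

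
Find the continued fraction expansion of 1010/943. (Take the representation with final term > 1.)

1010 = 1·943 + 67
943 = 14·67 + 5
67 = 13·5 + 2
5 = 2·2 + 1
2 = 2·1 + 0  (stop)
So 1010/943 = [1; 14, 13, 2, 2].

[1; 14, 13, 2, 2]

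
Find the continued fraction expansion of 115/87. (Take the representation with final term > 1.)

115 = 1·87 + 28
87 = 3·28 + 3
28 = 9·3 + 1
3 = 3·1 + 0  (stop)
So 115/87 = [1; 3, 9, 3].

[1; 3, 9, 3]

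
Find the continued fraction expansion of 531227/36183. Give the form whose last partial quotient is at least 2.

531227 = 14*36183 + 24665
36183 = 1*24665 + 11518
24665 = 2*11518 + 1629
11518 = 7*1629 + 115
1629 = 14*115 + 19
115 = 6*19 + 1
19 = 19*1 + 0  (stop)
So 531227/36183 = [14; 1, 2, 7, 14, 6, 19].

[14; 1, 2, 7, 14, 6, 19]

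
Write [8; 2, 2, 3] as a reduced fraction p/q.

Fold from the inside: start with 3/1.
  2 + 1/3 = 7/3
  2 + 3/7 = 17/7
  8 + 7/17 = 143/17

143/17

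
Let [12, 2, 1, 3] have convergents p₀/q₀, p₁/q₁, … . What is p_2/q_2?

37/3

Using pₖ = aₖpₖ₋₁ + pₖ₋₂, qₖ = aₖqₖ₋₁ + qₖ₋₂ (with p₋₁=1, p₋₂=0, q₋₁=0, q₋₂=1):
  k=0: a=12, p=12, q=1
  k=1: a=2, p=25, q=2
  k=2: a=1, p=37, q=3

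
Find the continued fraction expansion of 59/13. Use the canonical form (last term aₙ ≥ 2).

59 = 4×13 + 7
13 = 1×7 + 6
7 = 1×6 + 1
6 = 6×1 + 0  (stop)
So 59/13 = [4; 1, 1, 6].

[4; 1, 1, 6]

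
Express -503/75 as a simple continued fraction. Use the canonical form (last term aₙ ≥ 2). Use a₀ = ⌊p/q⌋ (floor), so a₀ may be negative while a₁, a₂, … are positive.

[-7; 3, 2, 2, 4]

-503 = -7·75 + 22
75 = 3·22 + 9
22 = 2·9 + 4
9 = 2·4 + 1
4 = 4·1 + 0  (stop)
So -503/75 = [-7; 3, 2, 2, 4].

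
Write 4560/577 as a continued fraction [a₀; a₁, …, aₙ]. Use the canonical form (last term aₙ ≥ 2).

4560 = 7*577 + 521
577 = 1*521 + 56
521 = 9*56 + 17
56 = 3*17 + 5
17 = 3*5 + 2
5 = 2*2 + 1
2 = 2*1 + 0  (stop)
So 4560/577 = [7; 1, 9, 3, 3, 2, 2].

[7; 1, 9, 3, 3, 2, 2]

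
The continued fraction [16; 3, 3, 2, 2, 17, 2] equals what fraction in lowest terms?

Using pₖ = aₖpₖ₋₁ + pₖ₋₂ and qₖ = aₖqₖ₋₁ + qₖ₋₂:
  k=0: a=16, p=16, q=1
  k=1: a=3, p=49, q=3
  k=2: a=3, p=163, q=10
  k=3: a=2, p=375, q=23
  k=4: a=2, p=913, q=56
  k=5: a=17, p=15896, q=975
  k=6: a=2, p=32705, q=2006

32705/2006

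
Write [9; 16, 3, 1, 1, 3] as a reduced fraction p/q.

3688/407

Fold from the inside: start with 3/1.
  1 + 1/3 = 4/3
  1 + 3/4 = 7/4
  3 + 4/7 = 25/7
  16 + 7/25 = 407/25
  9 + 25/407 = 3688/407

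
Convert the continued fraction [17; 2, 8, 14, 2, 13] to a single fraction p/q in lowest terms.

117072/6701

Fold from the inside: start with 13/1.
  2 + 1/13 = 27/13
  14 + 13/27 = 391/27
  8 + 27/391 = 3155/391
  2 + 391/3155 = 6701/3155
  17 + 3155/6701 = 117072/6701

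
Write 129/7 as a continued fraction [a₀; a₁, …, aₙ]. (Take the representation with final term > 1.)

[18; 2, 3]

129 = 18·7 + 3
7 = 2·3 + 1
3 = 3·1 + 0  (stop)
So 129/7 = [18; 2, 3].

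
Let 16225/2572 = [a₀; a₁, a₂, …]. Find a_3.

9

16225 = 6·2572 + 793   →  a_0 = 6
2572 = 3·793 + 193   →  a_1 = 3
793 = 4·193 + 21   →  a_2 = 4
193 = 9·21 + 4   →  a_3 = 9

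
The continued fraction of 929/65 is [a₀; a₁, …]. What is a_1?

929 = 14·65 + 19   →  a_0 = 14
65 = 3·19 + 8   →  a_1 = 3

3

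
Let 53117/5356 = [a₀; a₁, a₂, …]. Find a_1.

1

53117 = 9·5356 + 4913   →  a_0 = 9
5356 = 1·4913 + 443   →  a_1 = 1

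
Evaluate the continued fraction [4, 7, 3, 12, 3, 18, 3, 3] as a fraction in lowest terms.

643292/155515

Fold from the inside: start with 3/1.
  3 + 1/3 = 10/3
  18 + 3/10 = 183/10
  3 + 10/183 = 559/183
  12 + 183/559 = 6891/559
  3 + 559/6891 = 21232/6891
  7 + 6891/21232 = 155515/21232
  4 + 21232/155515 = 643292/155515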